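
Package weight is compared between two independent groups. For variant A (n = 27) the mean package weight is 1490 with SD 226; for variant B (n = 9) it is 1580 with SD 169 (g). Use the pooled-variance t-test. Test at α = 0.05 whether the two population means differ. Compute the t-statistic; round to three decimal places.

-1.093

Let group 1 = variant A, group 2 = variant B. H0: μ_1 = μ_2; H1: μ_1 ≠ μ_2 (two-sample pooled-variance t-test, two-sided).
s_p² = [(27−1)·226² + (9−1)·169²]/(27+9−2) = 45778.4
t = (1490 − 1580)/√[45778.4·(1/27 + 1/9)] = -1.093
df = n₁ + n₂ − 2 = 34
Two-sided p-value ≈ 0.282
Since p ≈ 0.282 > α = 0.05, fail to reject H0; the data do not provide sufficient evidence against H0.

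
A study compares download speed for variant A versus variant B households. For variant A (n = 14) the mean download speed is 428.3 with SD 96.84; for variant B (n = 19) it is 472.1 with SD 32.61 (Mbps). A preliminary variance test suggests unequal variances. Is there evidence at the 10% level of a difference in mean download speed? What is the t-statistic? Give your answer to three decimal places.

-1.626

Let group 1 = variant A, group 2 = variant B. H0: μ_1 = μ_2; H1: μ_1 ≠ μ_2 (Welch's two-sample t-test, two-sided).
t = (x̄_1 − x̄_2)/√(s_1²/n_1 + s_2²/n_2) = (428.3 − 472.1)/√(96.84²/14 + 32.61²/19) = -1.626
Welch–Satterthwaite df ≈ 15.19
Two-sided p-value ≈ 0.125
Since p ≈ 0.125 > α = 0.1, fail to reject H0; the evidence is not statistically significant.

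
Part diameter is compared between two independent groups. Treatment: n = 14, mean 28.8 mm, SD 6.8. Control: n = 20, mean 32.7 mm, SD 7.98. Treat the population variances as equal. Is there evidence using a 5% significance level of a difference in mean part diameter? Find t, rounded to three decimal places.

-1.488

Let group 1 = treatment, group 2 = control. H0: μ_1 = μ_2; H1: μ_1 ≠ μ_2 (two-sample pooled-variance t-test, two-sided).
s_p² = [(14−1)·6.8² + (20−1)·7.98²]/(14+20−2) = 56.5952
t = (28.8 − 32.7)/√[56.5952·(1/14 + 1/20)] = -1.488
df = n₁ + n₂ − 2 = 32
Two-sided p-value ≈ 0.1466
Since p ≈ 0.1466 > α = 0.05, fail to reject H0; the evidence is not statistically significant.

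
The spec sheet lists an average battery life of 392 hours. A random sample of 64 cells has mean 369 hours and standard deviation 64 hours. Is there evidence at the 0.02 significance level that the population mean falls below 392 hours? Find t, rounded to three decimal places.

-2.875

H0: μ = 392; H1: μ < 392 (one-sample t-test, left-tailed).
t = (x̄ − μ₀)/(s/√n) = (369 − 392)/(64/√64) = -2.875
df = n − 1 = 63
p-value = P(T ≤ -2.875) ≈ 0.003
Since p ≈ 0.003 < α = 0.02, reject H0; the evidence is statistically significant.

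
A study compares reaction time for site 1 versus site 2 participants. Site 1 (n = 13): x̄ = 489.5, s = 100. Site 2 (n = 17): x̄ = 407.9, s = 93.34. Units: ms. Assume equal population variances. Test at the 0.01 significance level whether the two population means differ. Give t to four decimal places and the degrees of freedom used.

Let group 1 = site 1, group 2 = site 2. H0: μ_1 = μ_2; H1: μ_1 ≠ μ_2 (two-sample pooled-variance t-test, two-sided).
s_p² = [(13−1)·100² + (17−1)·93.34²]/(13+17−2) = 9264.2
t = (489.5 − 407.9)/√[9264.2·(1/13 + 1/17)] = 2.3010
df = n₁ + n₂ − 2 = 28
Two-sided p-value ≈ 0.0290
Since p ≈ 0.0290 > α = 0.01, fail to reject H0; the data do not provide sufficient evidence against H0.

t = 2.3010, df = 28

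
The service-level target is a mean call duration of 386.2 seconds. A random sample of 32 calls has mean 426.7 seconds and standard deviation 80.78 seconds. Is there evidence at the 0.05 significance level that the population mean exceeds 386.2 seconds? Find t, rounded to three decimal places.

2.836

H0: μ = 386.2; H1: μ > 386.2 (one-sample t-test, right-tailed).
t = (x̄ − μ₀)/(s/√n) = (426.7 − 386.2)/(80.78/√32) = 2.836
df = n − 1 = 31
p-value = P(T ≥ 2.836) ≈ 0.0040
Since p ≈ 0.0040 < α = 0.05, reject H0; the evidence is statistically significant.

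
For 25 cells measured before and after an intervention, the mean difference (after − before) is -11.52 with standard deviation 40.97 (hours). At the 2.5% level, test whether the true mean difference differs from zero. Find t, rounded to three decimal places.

H0: μ_d = 0; H1: μ_d ≠ 0 (paired t-test on the differences, two-sided).
t = d̄/(s_d/√n) = -11.52/(40.97/√25) = -1.406
df = n − 1 = 24
Two-sided p-value ≈ 0.173
Since p ≈ 0.173 > α = 0.025, fail to reject H0; the evidence is not statistically significant.

-1.406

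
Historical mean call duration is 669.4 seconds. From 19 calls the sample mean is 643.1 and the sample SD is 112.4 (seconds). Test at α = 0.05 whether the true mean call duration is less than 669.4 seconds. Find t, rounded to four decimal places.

H0: μ = 669.4; H1: μ < 669.4 (one-sample t-test, left-tailed).
t = (x̄ − μ₀)/(s/√n) = (643.1 − 669.4)/(112.4/√19) = -1.0199
df = n − 1 = 18
p-value = P(T ≤ -1.0199) ≈ 0.1606
Since p ≈ 0.1606 > α = 0.05, fail to reject H0; the evidence is not statistically significant.

-1.0199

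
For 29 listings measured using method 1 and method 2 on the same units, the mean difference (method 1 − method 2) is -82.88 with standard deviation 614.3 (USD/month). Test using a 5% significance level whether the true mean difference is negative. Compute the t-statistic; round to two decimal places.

H0: μ_d = 0; H1: μ_d < 0 (paired t-test on the differences, left-tailed).
t = d̄/(s_d/√n) = -82.88/(614.3/√29) = -0.73
df = n − 1 = 28
p-value = P(T ≤ -0.73) ≈ 0.237
Since p ≈ 0.237 > α = 0.05, fail to reject H0; the evidence is not statistically significant.

-0.73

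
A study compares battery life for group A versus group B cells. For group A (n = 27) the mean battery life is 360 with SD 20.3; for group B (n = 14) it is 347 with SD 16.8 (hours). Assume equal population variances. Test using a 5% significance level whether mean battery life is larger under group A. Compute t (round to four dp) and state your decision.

t = 2.0554; reject H0

Let group 1 = group A, group 2 = group B. H0: μ_1 = μ_2; H1: μ_1 > μ_2 (two-sample pooled-variance t-test, right-tailed).
s_p² = [(27−1)·20.3² + (14−1)·16.8²]/(27+14−2) = 368.807
t = (360 − 347)/√[368.807·(1/27 + 1/14)] = 2.0554
df = n₁ + n₂ − 2 = 39
p-value = P(T ≥ 2.0554) ≈ 0.0233
Since p ≈ 0.0233 < α = 0.05, reject H0; the data support H1.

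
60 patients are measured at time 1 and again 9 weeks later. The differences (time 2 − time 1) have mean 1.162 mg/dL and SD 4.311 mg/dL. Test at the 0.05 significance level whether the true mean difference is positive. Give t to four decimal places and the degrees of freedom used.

t = 2.0879, df = 59

H0: μ_d = 0; H1: μ_d > 0 (paired t-test on the differences, right-tailed).
t = d̄/(s_d/√n) = 1.162/(4.311/√60) = 2.0879
df = n − 1 = 59
p-value = P(T ≥ 2.0879) ≈ 0.021
Since p ≈ 0.021 < α = 0.05, reject H0; the data support H1.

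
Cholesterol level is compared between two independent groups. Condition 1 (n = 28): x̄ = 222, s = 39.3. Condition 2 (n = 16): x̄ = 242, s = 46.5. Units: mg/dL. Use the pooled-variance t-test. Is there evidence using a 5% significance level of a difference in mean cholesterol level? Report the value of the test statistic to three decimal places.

Let group 1 = condition 1, group 2 = condition 2. H0: μ_1 = μ_2; H1: μ_1 ≠ μ_2 (two-sample pooled-variance t-test, two-sided).
s_p² = [(28−1)·39.3² + (16−1)·46.5²]/(28+16−2) = 1765.12
t = (222 − 242)/√[1765.12·(1/28 + 1/16)] = -1.519
df = n₁ + n₂ − 2 = 42
Two-sided p-value ≈ 0.1363
Since p ≈ 0.1363 > α = 0.05, fail to reject H0; the evidence is not statistically significant.

-1.519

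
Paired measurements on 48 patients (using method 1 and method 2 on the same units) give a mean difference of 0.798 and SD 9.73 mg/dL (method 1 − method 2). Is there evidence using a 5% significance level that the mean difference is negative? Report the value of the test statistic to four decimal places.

0.5682

H0: μ_d = 0; H1: μ_d < 0 (paired t-test on the differences, left-tailed).
t = d̄/(s_d/√n) = 0.798/(9.73/√48) = 0.5682
df = n − 1 = 47
p-value = P(T ≤ 0.5682) ≈ 0.7137
Since p ≈ 0.7137 > α = 0.05, fail to reject H0; the evidence is not statistically significant.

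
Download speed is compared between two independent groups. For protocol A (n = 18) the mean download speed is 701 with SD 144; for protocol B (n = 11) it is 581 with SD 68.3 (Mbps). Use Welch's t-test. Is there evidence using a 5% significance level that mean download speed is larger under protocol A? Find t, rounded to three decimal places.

Let group 1 = protocol A, group 2 = protocol B. H0: μ_1 = μ_2; H1: μ_1 > μ_2 (Welch's two-sample t-test, right-tailed).
t = (x̄_1 − x̄_2)/√(s_1²/n_1 + s_2²/n_2) = (701 − 581)/√(144²/18 + 68.3²/11) = 3.023
Welch–Satterthwaite df ≈ 25.86
p-value = P(T ≥ 3.023) ≈ 0.003
Since p ≈ 0.003 < α = 0.05, reject H0; the evidence is statistically significant.

3.023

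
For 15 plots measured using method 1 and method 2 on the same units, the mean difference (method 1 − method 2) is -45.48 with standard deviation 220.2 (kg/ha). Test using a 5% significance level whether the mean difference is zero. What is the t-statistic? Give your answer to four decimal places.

-0.7999

H0: μ_d = 0; H1: μ_d ≠ 0 (paired t-test on the differences, two-sided).
t = d̄/(s_d/√n) = -45.48/(220.2/√15) = -0.7999
df = n − 1 = 14
Two-sided p-value ≈ 0.437
Since p ≈ 0.437 > α = 0.05, fail to reject H0; the data do not provide sufficient evidence against H0.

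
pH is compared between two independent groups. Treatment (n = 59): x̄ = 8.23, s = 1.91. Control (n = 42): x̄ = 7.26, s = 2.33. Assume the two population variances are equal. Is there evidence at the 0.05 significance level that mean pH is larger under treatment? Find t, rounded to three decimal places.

2.294

Let group 1 = treatment, group 2 = control. H0: μ_1 = μ_2; H1: μ_1 > μ_2 (two-sample pooled-variance t-test, right-tailed).
s_p² = [(59−1)·1.91² + (42−1)·2.33²]/(59+42−2) = 4.3856
t = (8.23 − 7.26)/√[4.3856·(1/59 + 1/42)] = 2.294
df = n₁ + n₂ − 2 = 99
p-value = P(T ≥ 2.294) ≈ 0.0119
Since p ≈ 0.0119 < α = 0.05, reject H0; the data support H1.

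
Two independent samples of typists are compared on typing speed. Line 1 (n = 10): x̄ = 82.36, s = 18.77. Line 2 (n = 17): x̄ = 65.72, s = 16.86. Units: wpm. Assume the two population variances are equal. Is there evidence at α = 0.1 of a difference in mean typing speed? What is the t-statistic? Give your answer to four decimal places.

Let group 1 = line 1, group 2 = line 2. H0: μ_1 = μ_2; H1: μ_1 ≠ μ_2 (two-sample pooled-variance t-test, two-sided).
s_p² = [(10−1)·18.77² + (17−1)·16.86²]/(10+17−2) = 308.759
t = (82.36 − 65.72)/√[308.759·(1/10 + 1/17)] = 2.3762
df = n₁ + n₂ − 2 = 25
Two-sided p-value ≈ 0.0255
Since p ≈ 0.0255 < α = 0.1, reject H0; the evidence is statistically significant.

2.3762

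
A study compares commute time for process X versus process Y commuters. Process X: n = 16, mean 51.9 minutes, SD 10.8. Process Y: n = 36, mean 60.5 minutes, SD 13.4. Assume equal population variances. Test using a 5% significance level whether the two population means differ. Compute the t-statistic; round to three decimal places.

Let group 1 = process X, group 2 = process Y. H0: μ_1 = μ_2; H1: μ_1 ≠ μ_2 (two-sample pooled-variance t-test, two-sided).
s_p² = [(16−1)·10.8² + (36−1)·13.4²]/(16+36−2) = 160.684
t = (51.9 − 60.5)/√[160.684·(1/16 + 1/36)] = -2.258
df = n₁ + n₂ − 2 = 50
Two-sided p-value ≈ 0.028
Since p ≈ 0.028 < α = 0.05, reject H0; the evidence is statistically significant.

-2.258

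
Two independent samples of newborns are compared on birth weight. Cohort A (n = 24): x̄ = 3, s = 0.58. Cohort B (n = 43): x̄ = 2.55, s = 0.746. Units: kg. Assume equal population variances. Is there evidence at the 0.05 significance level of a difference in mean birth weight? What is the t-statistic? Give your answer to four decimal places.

Let group 1 = cohort A, group 2 = cohort B. H0: μ_1 = μ_2; H1: μ_1 ≠ μ_2 (two-sample pooled-variance t-test, two-sided).
s_p² = [(24−1)·0.58² + (43−1)·0.746²]/(24+43−2) = 0.478629
t = (3 − 2.55)/√[0.478629·(1/24 + 1/43)] = 2.5528
df = n₁ + n₂ − 2 = 65
Two-sided p-value ≈ 0.013
Since p ≈ 0.013 < α = 0.05, reject H0; the evidence is statistically significant.

2.5528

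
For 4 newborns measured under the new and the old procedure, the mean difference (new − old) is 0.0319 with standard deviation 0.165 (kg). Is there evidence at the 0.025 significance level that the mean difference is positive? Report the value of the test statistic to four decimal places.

0.3867

H0: μ_d = 0; H1: μ_d > 0 (paired t-test on the differences, right-tailed).
t = d̄/(s_d/√n) = 0.0319/(0.165/√4) = 0.3867
df = n − 1 = 3
p-value = P(T ≥ 0.3867) ≈ 0.3624
Since p ≈ 0.3624 > α = 0.025, fail to reject H0; the data do not provide sufficient evidence against H0.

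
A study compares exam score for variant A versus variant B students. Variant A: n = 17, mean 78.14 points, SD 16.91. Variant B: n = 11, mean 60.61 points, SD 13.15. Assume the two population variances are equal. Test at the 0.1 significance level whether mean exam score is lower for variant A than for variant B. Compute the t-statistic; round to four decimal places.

2.9093

Let group 1 = variant A, group 2 = variant B. H0: μ_1 = μ_2; H1: μ_1 < μ_2 (two-sample pooled-variance t-test, left-tailed).
s_p² = [(17−1)·16.91² + (11−1)·13.15²]/(17+11−2) = 242.477
t = (78.14 − 60.61)/√[242.477·(1/17 + 1/11)] = 2.9093
df = n₁ + n₂ − 2 = 26
p-value = P(T ≤ 2.9093) ≈ 0.9963
Since p ≈ 0.9963 > α = 0.1, fail to reject H0; the evidence is not statistically significant.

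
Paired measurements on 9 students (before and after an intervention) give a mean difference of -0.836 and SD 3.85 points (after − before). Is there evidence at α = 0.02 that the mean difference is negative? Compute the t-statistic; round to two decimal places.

-0.65

H0: μ_d = 0; H1: μ_d < 0 (paired t-test on the differences, left-tailed).
t = d̄/(s_d/√n) = -0.836/(3.85/√9) = -0.65
df = n − 1 = 8
p-value = P(T ≤ -0.65) ≈ 0.267
Since p ≈ 0.267 > α = 0.02, fail to reject H0; the evidence is not statistically significant.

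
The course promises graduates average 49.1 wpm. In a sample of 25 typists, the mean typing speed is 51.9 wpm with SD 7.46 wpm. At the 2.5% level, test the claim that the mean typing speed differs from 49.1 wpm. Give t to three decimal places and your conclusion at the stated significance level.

t = 1.877; fail to reject H0

H0: μ = 49.1; H1: μ ≠ 49.1 (one-sample t-test, two-sided).
t = (x̄ − μ₀)/(s/√n) = (51.9 − 49.1)/(7.46/√25) = 1.877
df = n − 1 = 24
Two-sided p-value ≈ 0.073
Since p ≈ 0.073 > α = 0.025, fail to reject H0; the evidence is not statistically significant.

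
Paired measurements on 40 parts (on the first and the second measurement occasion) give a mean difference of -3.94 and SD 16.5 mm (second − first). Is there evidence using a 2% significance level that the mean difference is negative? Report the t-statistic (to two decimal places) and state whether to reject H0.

H0: μ_d = 0; H1: μ_d < 0 (paired t-test on the differences, left-tailed).
t = d̄/(s_d/√n) = -3.94/(16.5/√40) = -1.51
df = n − 1 = 39
p-value = P(T ≤ -1.51) ≈ 0.0695
Since p ≈ 0.0695 > α = 0.02, fail to reject H0; the data do not provide sufficient evidence against H0.

t = -1.51; fail to reject H0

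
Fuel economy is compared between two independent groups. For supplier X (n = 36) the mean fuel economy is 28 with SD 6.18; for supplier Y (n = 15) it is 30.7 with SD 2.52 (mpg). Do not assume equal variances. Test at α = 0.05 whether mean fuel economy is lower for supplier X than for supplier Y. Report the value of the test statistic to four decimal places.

Let group 1 = supplier X, group 2 = supplier Y. H0: μ_1 = μ_2; H1: μ_1 < μ_2 (Welch's two-sample t-test, left-tailed).
t = (x̄_1 − x̄_2)/√(s_1²/n_1 + s_2²/n_2) = (28 − 30.7)/√(6.18²/36 + 2.52²/15) = -2.2162
Welch–Satterthwaite df ≈ 49.00
p-value = P(T ≤ -2.2162) ≈ 0.0157
Since p ≈ 0.0157 < α = 0.05, reject H0; the data support H1.

-2.2162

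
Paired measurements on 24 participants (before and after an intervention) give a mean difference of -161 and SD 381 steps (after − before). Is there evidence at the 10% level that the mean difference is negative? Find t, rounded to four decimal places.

H0: μ_d = 0; H1: μ_d < 0 (paired t-test on the differences, left-tailed).
t = d̄/(s_d/√n) = -161/(381/√24) = -2.0702
df = n − 1 = 23
p-value = P(T ≤ -2.0702) ≈ 0.025
Since p ≈ 0.025 < α = 0.1, reject H0; the evidence is statistically significant.

-2.0702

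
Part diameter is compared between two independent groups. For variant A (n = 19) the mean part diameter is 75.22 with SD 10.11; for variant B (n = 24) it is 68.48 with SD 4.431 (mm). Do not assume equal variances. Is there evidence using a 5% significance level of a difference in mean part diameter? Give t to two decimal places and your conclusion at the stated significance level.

t = 2.71; reject H0

Let group 1 = variant A, group 2 = variant B. H0: μ_1 = μ_2; H1: μ_1 ≠ μ_2 (Welch's two-sample t-test, two-sided).
t = (x̄_1 − x̄_2)/√(s_1²/n_1 + s_2²/n_2) = (75.22 − 68.48)/√(10.11²/19 + 4.431²/24) = 2.71
Welch–Satterthwaite df ≈ 23.47
Two-sided p-value ≈ 0.012
Since p ≈ 0.012 < α = 0.05, reject H0; the data support H1.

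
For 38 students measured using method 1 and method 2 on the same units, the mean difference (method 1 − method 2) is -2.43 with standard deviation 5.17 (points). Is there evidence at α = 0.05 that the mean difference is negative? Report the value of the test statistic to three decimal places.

-2.897

H0: μ_d = 0; H1: μ_d < 0 (paired t-test on the differences, left-tailed).
t = d̄/(s_d/√n) = -2.43/(5.17/√38) = -2.897
df = n − 1 = 37
p-value = P(T ≤ -2.897) ≈ 0.0031
Since p ≈ 0.0031 < α = 0.05, reject H0; the data support H1.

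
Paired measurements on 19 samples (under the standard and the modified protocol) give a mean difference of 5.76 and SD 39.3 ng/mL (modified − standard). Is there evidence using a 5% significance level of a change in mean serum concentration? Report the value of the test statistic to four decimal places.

H0: μ_d = 0; H1: μ_d ≠ 0 (paired t-test on the differences, two-sided).
t = d̄/(s_d/√n) = 5.76/(39.3/√19) = 0.6389
df = n − 1 = 18
Two-sided p-value ≈ 0.531
Since p ≈ 0.531 > α = 0.05, fail to reject H0; the evidence is not statistically significant.

0.6389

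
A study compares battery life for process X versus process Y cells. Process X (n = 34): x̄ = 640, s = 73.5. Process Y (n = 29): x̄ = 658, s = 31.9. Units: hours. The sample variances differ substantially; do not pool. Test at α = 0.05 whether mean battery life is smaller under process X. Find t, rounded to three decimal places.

Let group 1 = process X, group 2 = process Y. H0: μ_1 = μ_2; H1: μ_1 < μ_2 (Welch's two-sample t-test, left-tailed).
t = (x̄_1 − x̄_2)/√(s_1²/n_1 + s_2²/n_2) = (640 − 658)/√(73.5²/34 + 31.9²/29) = -1.292
Welch–Satterthwaite df ≈ 46.51
p-value = P(T ≤ -1.292) ≈ 0.1013
Since p ≈ 0.1013 > α = 0.05, fail to reject H0; the data do not provide sufficient evidence against H0.

-1.292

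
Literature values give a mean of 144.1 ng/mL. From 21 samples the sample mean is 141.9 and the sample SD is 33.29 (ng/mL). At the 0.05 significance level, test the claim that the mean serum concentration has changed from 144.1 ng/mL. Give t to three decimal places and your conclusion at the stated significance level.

H0: μ = 144.1; H1: μ ≠ 144.1 (one-sample t-test, two-sided).
t = (x̄ − μ₀)/(s/√n) = (141.9 − 144.1)/(33.29/√21) = -0.303
df = n − 1 = 20
Two-sided p-value ≈ 0.765
Since p ≈ 0.765 > α = 0.05, fail to reject H0; the evidence is not statistically significant.

t = -0.303; fail to reject H0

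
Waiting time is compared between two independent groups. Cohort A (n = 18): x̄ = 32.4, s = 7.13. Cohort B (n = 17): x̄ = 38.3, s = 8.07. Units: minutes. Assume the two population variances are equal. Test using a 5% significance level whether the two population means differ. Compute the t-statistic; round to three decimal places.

-2.295

Let group 1 = cohort A, group 2 = cohort B. H0: μ_1 = μ_2; H1: μ_1 ≠ μ_2 (two-sample pooled-variance t-test, two-sided).
s_p² = [(18−1)·7.13² + (17−1)·8.07²]/(18+17−2) = 57.7644
t = (32.4 − 38.3)/√[57.7644·(1/18 + 1/17)] = -2.295
df = n₁ + n₂ − 2 = 33
Two-sided p-value ≈ 0.0282
Since p ≈ 0.0282 < α = 0.05, reject H0; the data support H1.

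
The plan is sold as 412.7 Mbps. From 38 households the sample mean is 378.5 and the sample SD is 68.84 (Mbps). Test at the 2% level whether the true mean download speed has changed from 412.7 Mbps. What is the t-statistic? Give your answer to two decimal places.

H0: μ = 412.7; H1: μ ≠ 412.7 (one-sample t-test, two-sided).
t = (x̄ − μ₀)/(s/√n) = (378.5 − 412.7)/(68.84/√38) = -3.06
df = n − 1 = 37
Two-sided p-value ≈ 0.004
Since p ≈ 0.004 < α = 0.02, reject H0; the data support H1.

-3.06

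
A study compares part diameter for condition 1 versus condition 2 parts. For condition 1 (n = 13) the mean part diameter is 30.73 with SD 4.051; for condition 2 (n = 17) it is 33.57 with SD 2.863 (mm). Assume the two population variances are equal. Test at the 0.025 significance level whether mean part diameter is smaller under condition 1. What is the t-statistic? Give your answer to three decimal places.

Let group 1 = condition 1, group 2 = condition 2. H0: μ_1 = μ_2; H1: μ_1 < μ_2 (two-sample pooled-variance t-test, left-tailed).
s_p² = [(13−1)·4.051² + (17−1)·2.863²]/(13+17−2) = 11.717
t = (30.73 − 33.57)/√[11.717·(1/13 + 1/17)] = -2.252
df = n₁ + n₂ − 2 = 28
p-value = P(T ≤ -2.252) ≈ 0.016
Since p ≈ 0.016 < α = 0.025, reject H0; the evidence is statistically significant.

-2.252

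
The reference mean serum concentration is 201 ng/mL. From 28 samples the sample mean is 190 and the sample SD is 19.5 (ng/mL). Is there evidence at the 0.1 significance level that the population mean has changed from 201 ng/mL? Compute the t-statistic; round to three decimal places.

-2.985

H0: μ = 201; H1: μ ≠ 201 (one-sample t-test, two-sided).
t = (x̄ − μ₀)/(s/√n) = (190 − 201)/(19.5/√28) = -2.985
df = n − 1 = 27
Two-sided p-value ≈ 0.0060
Since p ≈ 0.0060 < α = 0.1, reject H0; the data support H1.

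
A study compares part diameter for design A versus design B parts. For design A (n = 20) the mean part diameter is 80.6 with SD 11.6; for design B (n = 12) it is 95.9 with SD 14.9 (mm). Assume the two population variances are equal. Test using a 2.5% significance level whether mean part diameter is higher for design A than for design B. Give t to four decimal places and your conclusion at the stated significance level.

Let group 1 = design A, group 2 = design B. H0: μ_1 = μ_2; H1: μ_1 > μ_2 (two-sample pooled-variance t-test, right-tailed).
s_p² = [(20−1)·11.6² + (12−1)·14.9²]/(20+12−2) = 166.625
t = (80.6 − 95.9)/√[166.625·(1/20 + 1/12)] = -3.2460
df = n₁ + n₂ − 2 = 30
p-value = P(T ≥ -3.2460) ≈ 0.9986
Since p ≈ 0.9986 > α = 0.025, fail to reject H0; the evidence is not statistically significant.

t = -3.2460; fail to reject H0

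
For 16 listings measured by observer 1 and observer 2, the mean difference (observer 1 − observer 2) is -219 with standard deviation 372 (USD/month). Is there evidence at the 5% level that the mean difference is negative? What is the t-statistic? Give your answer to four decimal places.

H0: μ_d = 0; H1: μ_d < 0 (paired t-test on the differences, left-tailed).
t = d̄/(s_d/√n) = -219/(372/√16) = -2.3548
df = n − 1 = 15
p-value = P(T ≤ -2.3548) ≈ 0.0163
Since p ≈ 0.0163 < α = 0.05, reject H0; the evidence is statistically significant.

-2.3548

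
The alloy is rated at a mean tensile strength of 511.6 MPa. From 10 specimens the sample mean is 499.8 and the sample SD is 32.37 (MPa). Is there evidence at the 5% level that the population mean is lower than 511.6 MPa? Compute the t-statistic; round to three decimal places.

-1.153

H0: μ = 511.6; H1: μ < 511.6 (one-sample t-test, left-tailed).
t = (x̄ − μ₀)/(s/√n) = (499.8 − 511.6)/(32.37/√10) = -1.153
df = n − 1 = 9
p-value = P(T ≤ -1.153) ≈ 0.1394
Since p ≈ 0.1394 > α = 0.05, fail to reject H0; the evidence is not statistically significant.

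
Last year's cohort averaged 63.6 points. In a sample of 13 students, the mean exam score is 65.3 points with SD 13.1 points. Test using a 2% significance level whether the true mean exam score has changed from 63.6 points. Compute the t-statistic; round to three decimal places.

0.468

H0: μ = 63.6; H1: μ ≠ 63.6 (one-sample t-test, two-sided).
t = (x̄ − μ₀)/(s/√n) = (65.3 − 63.6)/(13.1/√13) = 0.468
df = n − 1 = 12
Two-sided p-value ≈ 0.648
Since p ≈ 0.648 > α = 0.02, fail to reject H0; the evidence is not statistically significant.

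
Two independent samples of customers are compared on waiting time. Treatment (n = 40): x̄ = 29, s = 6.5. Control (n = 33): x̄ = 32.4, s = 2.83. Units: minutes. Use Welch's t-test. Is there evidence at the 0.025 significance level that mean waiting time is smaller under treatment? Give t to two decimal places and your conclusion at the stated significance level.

Let group 1 = treatment, group 2 = control. H0: μ_1 = μ_2; H1: μ_1 < μ_2 (Welch's two-sample t-test, left-tailed).
t = (x̄_1 − x̄_2)/√(s_1²/n_1 + s_2²/n_2) = (29 − 32.4)/√(6.5²/40 + 2.83²/33) = -2.98
Welch–Satterthwaite df ≈ 55.42
p-value = P(T ≤ -2.98) ≈ 0.002
Since p ≈ 0.002 < α = 0.025, reject H0; the data support H1.

t = -2.98; reject H0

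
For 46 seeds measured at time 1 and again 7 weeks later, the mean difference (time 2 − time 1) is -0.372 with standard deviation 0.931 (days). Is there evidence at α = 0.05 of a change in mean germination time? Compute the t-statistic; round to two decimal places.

H0: μ_d = 0; H1: μ_d ≠ 0 (paired t-test on the differences, two-sided).
t = d̄/(s_d/√n) = -0.372/(0.931/√46) = -2.71
df = n − 1 = 45
Two-sided p-value ≈ 0.0095
Since p ≈ 0.0095 < α = 0.05, reject H0; the data support H1.

-2.71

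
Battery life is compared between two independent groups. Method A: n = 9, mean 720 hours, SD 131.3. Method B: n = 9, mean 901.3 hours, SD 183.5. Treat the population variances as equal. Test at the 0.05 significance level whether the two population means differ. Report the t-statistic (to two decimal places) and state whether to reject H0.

t = -2.41; reject H0

Let group 1 = method A, group 2 = method B. H0: μ_1 = μ_2; H1: μ_1 ≠ μ_2 (two-sample pooled-variance t-test, two-sided).
s_p² = [(9−1)·131.3² + (9−1)·183.5²]/(9+9−2) = 25456
t = (720 − 901.3)/√[25456·(1/9 + 1/9)] = -2.41
df = n₁ + n₂ − 2 = 16
Two-sided p-value ≈ 0.0283
Since p ≈ 0.0283 < α = 0.05, reject H0; the data support H1.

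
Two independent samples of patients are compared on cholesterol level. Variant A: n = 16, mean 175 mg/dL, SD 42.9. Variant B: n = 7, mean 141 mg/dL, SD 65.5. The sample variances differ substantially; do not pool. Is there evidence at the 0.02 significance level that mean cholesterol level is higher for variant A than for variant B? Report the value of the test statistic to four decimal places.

Let group 1 = variant A, group 2 = variant B. H0: μ_1 = μ_2; H1: μ_1 > μ_2 (Welch's two-sample t-test, right-tailed).
t = (x̄_1 − x̄_2)/√(s_1²/n_1 + s_2²/n_2) = (175 − 141)/√(42.9²/16 + 65.5²/7) = 1.2602
Welch–Satterthwaite df ≈ 8.35
p-value = P(T ≥ 1.2602) ≈ 0.1208
Since p ≈ 0.1208 > α = 0.02, fail to reject H0; the evidence is not statistically significant.

1.2602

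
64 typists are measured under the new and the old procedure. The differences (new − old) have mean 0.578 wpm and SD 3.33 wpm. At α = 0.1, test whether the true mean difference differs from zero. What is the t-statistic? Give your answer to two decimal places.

H0: μ_d = 0; H1: μ_d ≠ 0 (paired t-test on the differences, two-sided).
t = d̄/(s_d/√n) = 0.578/(3.33/√64) = 1.39
df = n − 1 = 63
Two-sided p-value ≈ 0.1698
Since p ≈ 0.1698 > α = 0.1, fail to reject H0; the data do not provide sufficient evidence against H0.

1.39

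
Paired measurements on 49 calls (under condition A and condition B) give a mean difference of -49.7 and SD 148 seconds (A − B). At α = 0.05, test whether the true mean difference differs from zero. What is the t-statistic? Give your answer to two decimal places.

-2.35

H0: μ_d = 0; H1: μ_d ≠ 0 (paired t-test on the differences, two-sided).
t = d̄/(s_d/√n) = -49.7/(148/√49) = -2.35
df = n − 1 = 48
Two-sided p-value ≈ 0.0229
Since p ≈ 0.0229 < α = 0.05, reject H0; the evidence is statistically significant.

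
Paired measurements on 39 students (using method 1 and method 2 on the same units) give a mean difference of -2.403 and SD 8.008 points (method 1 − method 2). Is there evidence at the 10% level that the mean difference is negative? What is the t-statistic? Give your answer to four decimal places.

H0: μ_d = 0; H1: μ_d < 0 (paired t-test on the differences, left-tailed).
t = d̄/(s_d/√n) = -2.403/(8.008/√39) = -1.8740
df = n − 1 = 38
p-value = P(T ≤ -1.8740) ≈ 0.0343
Since p ≈ 0.0343 < α = 0.1, reject H0; the evidence is statistically significant.

-1.8740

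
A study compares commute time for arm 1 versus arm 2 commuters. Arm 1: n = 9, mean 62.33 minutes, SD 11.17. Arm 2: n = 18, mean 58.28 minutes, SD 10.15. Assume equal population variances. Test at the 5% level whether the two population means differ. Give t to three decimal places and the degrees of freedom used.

t = 0.946, df = 25

Let group 1 = arm 1, group 2 = arm 2. H0: μ_1 = μ_2; H1: μ_1 ≠ μ_2 (two-sample pooled-variance t-test, two-sided).
s_p² = [(9−1)·11.17² + (18−1)·10.15²]/(9+18−2) = 109.981
t = (62.33 − 58.28)/√[109.981·(1/9 + 1/18)] = 0.946
df = n₁ + n₂ − 2 = 25
Two-sided p-value ≈ 0.3532
Since p ≈ 0.3532 > α = 0.05, fail to reject H0; the evidence is not statistically significant.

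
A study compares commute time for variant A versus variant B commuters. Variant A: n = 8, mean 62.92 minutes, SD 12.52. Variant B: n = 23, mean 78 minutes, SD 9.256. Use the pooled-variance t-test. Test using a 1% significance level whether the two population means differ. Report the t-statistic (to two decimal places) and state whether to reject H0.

Let group 1 = variant A, group 2 = variant B. H0: μ_1 = μ_2; H1: μ_1 ≠ μ_2 (two-sample pooled-variance t-test, two-sided).
s_p² = [(8−1)·12.52² + (23−1)·9.256²]/(8+23−2) = 102.83
t = (62.92 − 78)/√[102.83·(1/8 + 1/23)] = -3.62
df = n₁ + n₂ − 2 = 29
Two-sided p-value ≈ 0.001
Since p ≈ 0.001 < α = 0.01, reject H0; the data support H1.

t = -3.62; reject H0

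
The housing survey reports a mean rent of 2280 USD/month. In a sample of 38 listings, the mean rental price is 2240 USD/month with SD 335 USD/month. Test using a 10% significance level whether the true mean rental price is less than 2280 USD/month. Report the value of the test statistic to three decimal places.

-0.736

H0: μ = 2280; H1: μ < 2280 (one-sample t-test, left-tailed).
t = (x̄ − μ₀)/(s/√n) = (2240 − 2280)/(335/√38) = -0.736
df = n − 1 = 37
p-value = P(T ≤ -0.736) ≈ 0.233
Since p ≈ 0.233 > α = 0.1, fail to reject H0; the evidence is not statistically significant.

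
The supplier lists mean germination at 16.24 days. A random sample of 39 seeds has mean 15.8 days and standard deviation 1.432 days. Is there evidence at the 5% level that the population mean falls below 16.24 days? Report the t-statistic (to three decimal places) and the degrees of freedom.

t = -1.919, df = 38

H0: μ = 16.24; H1: μ < 16.24 (one-sample t-test, left-tailed).
t = (x̄ − μ₀)/(s/√n) = (15.8 − 16.24)/(1.432/√39) = -1.919
df = n − 1 = 38
p-value = P(T ≤ -1.919) ≈ 0.031
Since p ≈ 0.031 < α = 0.05, reject H0; the data support H1.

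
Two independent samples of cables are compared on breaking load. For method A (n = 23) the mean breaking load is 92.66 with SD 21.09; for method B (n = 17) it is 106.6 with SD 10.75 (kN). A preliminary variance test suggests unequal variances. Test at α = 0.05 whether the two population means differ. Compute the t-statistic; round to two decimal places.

-2.73

Let group 1 = method A, group 2 = method B. H0: μ_1 = μ_2; H1: μ_1 ≠ μ_2 (Welch's two-sample t-test, two-sided).
t = (x̄_1 − x̄_2)/√(s_1²/n_1 + s_2²/n_2) = (92.66 − 106.6)/√(21.09²/23 + 10.75²/17) = -2.73
Welch–Satterthwaite df ≈ 34.35
Two-sided p-value ≈ 0.010
Since p ≈ 0.010 < α = 0.05, reject H0; the data support H1.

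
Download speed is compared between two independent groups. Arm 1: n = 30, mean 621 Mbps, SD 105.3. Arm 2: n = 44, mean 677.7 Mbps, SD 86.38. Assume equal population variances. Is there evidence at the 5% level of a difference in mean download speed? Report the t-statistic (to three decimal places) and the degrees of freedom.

Let group 1 = arm 1, group 2 = arm 2. H0: μ_1 = μ_2; H1: μ_1 ≠ μ_2 (two-sample pooled-variance t-test, two-sided).
s_p² = [(30−1)·105.3² + (44−1)·86.38²]/(30+44−2) = 8922.21
t = (621 − 677.7)/√[8922.21·(1/30 + 1/44)] = -2.535
df = n₁ + n₂ − 2 = 72
Two-sided p-value ≈ 0.013
Since p ≈ 0.013 < α = 0.05, reject H0; the evidence is statistically significant.

t = -2.535, df = 72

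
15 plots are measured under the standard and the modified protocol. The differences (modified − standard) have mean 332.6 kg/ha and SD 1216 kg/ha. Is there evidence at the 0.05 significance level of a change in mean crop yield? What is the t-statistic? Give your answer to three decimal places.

H0: μ_d = 0; H1: μ_d ≠ 0 (paired t-test on the differences, two-sided).
t = d̄/(s_d/√n) = 332.6/(1216/√15) = 1.059
df = n − 1 = 14
Two-sided p-value ≈ 0.3074
Since p ≈ 0.3074 > α = 0.05, fail to reject H0; the data do not provide sufficient evidence against H0.

1.059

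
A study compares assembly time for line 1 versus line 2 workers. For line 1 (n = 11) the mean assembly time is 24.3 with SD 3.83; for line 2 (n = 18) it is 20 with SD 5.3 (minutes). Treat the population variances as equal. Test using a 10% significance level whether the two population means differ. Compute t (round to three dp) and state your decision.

t = 2.337; reject H0

Let group 1 = line 1, group 2 = line 2. H0: μ_1 = μ_2; H1: μ_1 ≠ μ_2 (two-sample pooled-variance t-test, two-sided).
s_p² = [(11−1)·3.83² + (18−1)·5.3²]/(11+18−2) = 23.1192
t = (24.3 − 20)/√[23.1192·(1/11 + 1/18)] = 2.337
df = n₁ + n₂ − 2 = 27
Two-sided p-value ≈ 0.027
Since p ≈ 0.027 < α = 0.1, reject H0; the data support H1.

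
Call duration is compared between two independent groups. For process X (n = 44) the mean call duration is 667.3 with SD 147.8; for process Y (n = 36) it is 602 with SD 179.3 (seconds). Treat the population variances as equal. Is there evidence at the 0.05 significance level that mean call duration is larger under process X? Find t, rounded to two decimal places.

1.79

Let group 1 = process X, group 2 = process Y. H0: μ_1 = μ_2; H1: μ_1 > μ_2 (two-sample pooled-variance t-test, right-tailed).
s_p² = [(44−1)·147.8² + (36−1)·179.3²]/(44+36−2) = 26468.3
t = (667.3 − 602)/√[26468.3·(1/44 + 1/36)] = 1.79
df = n₁ + n₂ − 2 = 78
p-value = P(T ≥ 1.79) ≈ 0.0390
Since p ≈ 0.0390 < α = 0.05, reject H0; the evidence is statistically significant.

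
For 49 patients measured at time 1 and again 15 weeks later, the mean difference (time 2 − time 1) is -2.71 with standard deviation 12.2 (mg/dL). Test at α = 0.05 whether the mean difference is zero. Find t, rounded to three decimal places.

-1.555

H0: μ_d = 0; H1: μ_d ≠ 0 (paired t-test on the differences, two-sided).
t = d̄/(s_d/√n) = -2.71/(12.2/√49) = -1.555
df = n − 1 = 48
Two-sided p-value ≈ 0.1265
Since p ≈ 0.1265 > α = 0.05, fail to reject H0; the evidence is not statistically significant.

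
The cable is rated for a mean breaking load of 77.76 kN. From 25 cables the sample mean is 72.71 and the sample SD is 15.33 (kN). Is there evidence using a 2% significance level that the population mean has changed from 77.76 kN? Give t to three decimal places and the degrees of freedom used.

H0: μ = 77.76; H1: μ ≠ 77.76 (one-sample t-test, two-sided).
t = (x̄ − μ₀)/(s/√n) = (72.71 − 77.76)/(15.33/√25) = -1.647
df = n − 1 = 24
Two-sided p-value ≈ 0.113
Since p ≈ 0.113 > α = 0.02, fail to reject H0; the evidence is not statistically significant.

t = -1.647, df = 24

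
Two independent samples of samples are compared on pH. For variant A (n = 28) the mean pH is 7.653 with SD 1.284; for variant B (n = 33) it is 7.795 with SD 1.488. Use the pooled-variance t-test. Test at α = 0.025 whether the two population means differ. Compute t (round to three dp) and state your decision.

t = -0.395; fail to reject H0

Let group 1 = variant A, group 2 = variant B. H0: μ_1 = μ_2; H1: μ_1 ≠ μ_2 (two-sample pooled-variance t-test, two-sided).
s_p² = [(28−1)·1.284² + (33−1)·1.488²]/(28+33−2) = 1.95536
t = (7.653 − 7.795)/√[1.95536·(1/28 + 1/33)] = -0.395
df = n₁ + n₂ − 2 = 59
Two-sided p-value ≈ 0.694
Since p ≈ 0.694 > α = 0.025, fail to reject H0; the evidence is not statistically significant.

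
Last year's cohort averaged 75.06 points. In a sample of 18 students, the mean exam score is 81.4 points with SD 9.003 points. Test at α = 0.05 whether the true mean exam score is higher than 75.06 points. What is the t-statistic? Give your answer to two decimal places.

2.99

H0: μ = 75.06; H1: μ > 75.06 (one-sample t-test, right-tailed).
t = (x̄ − μ₀)/(s/√n) = (81.4 − 75.06)/(9.003/√18) = 2.99
df = n − 1 = 17
p-value = P(T ≥ 2.99) ≈ 0.0041
Since p ≈ 0.0041 < α = 0.05, reject H0; the data support H1.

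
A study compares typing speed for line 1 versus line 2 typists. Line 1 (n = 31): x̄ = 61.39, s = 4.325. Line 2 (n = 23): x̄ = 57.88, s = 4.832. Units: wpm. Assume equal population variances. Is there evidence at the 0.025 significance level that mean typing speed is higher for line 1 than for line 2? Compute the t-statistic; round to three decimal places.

2.805

Let group 1 = line 1, group 2 = line 2. H0: μ_1 = μ_2; H1: μ_1 > μ_2 (two-sample pooled-variance t-test, right-tailed).
s_p² = [(31−1)·4.325² + (23−1)·4.832²]/(31+23−2) = 20.6698
t = (61.39 − 57.88)/√[20.6698·(1/31 + 1/23)] = 2.805
df = n₁ + n₂ − 2 = 52
p-value = P(T ≥ 2.805) ≈ 0.0035
Since p ≈ 0.0035 < α = 0.025, reject H0; the evidence is statistically significant.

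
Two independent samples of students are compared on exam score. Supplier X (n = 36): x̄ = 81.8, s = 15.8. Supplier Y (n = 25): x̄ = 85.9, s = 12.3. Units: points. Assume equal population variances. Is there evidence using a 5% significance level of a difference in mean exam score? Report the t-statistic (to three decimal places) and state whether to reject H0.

t = -1.088; fail to reject H0

Let group 1 = supplier X, group 2 = supplier Y. H0: μ_1 = μ_2; H1: μ_1 ≠ μ_2 (two-sample pooled-variance t-test, two-sided).
s_p² = [(36−1)·15.8² + (25−1)·12.3²]/(36+25−2) = 209.633
t = (81.8 − 85.9)/√[209.633·(1/36 + 1/25)] = -1.088
df = n₁ + n₂ − 2 = 59
Two-sided p-value ≈ 0.2811
Since p ≈ 0.2811 > α = 0.05, fail to reject H0; the data do not provide sufficient evidence against H0.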